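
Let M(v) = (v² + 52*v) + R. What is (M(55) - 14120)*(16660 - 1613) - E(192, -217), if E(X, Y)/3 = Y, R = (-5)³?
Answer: -125792269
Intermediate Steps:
R = -125
E(X, Y) = 3*Y
M(v) = -125 + v² + 52*v (M(v) = (v² + 52*v) - 125 = -125 + v² + 52*v)
(M(55) - 14120)*(16660 - 1613) - E(192, -217) = ((-125 + 55² + 52*55) - 14120)*(16660 - 1613) - 3*(-217) = ((-125 + 3025 + 2860) - 14120)*15047 - 1*(-651) = (5760 - 14120)*15047 + 651 = -8360*15047 + 651 = -125792920 + 651 = -125792269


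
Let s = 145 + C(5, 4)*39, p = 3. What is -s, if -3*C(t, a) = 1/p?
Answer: -422/3 ≈ -140.67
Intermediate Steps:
C(t, a) = -⅑ (C(t, a) = -⅓/3 = -⅓*⅓ = -⅑)
s = 422/3 (s = 145 - ⅑*39 = 145 - 13/3 = 422/3 ≈ 140.67)
-s = -1*422/3 = -422/3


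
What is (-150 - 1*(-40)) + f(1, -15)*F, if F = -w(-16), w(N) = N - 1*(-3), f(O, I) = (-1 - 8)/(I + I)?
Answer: -1061/10 ≈ -106.10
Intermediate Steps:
f(O, I) = -9/(2*I) (f(O, I) = -9*1/(2*I) = -9/(2*I))
w(N) = 3 + N (w(N) = N + 3 = 3 + N)
F = 13 (F = -(3 - 16) = -1*(-13) = 13)
(-150 - 1*(-40)) + f(1, -15)*F = (-150 - 1*(-40)) - 9/2/(-15)*13 = (-150 + 40) - 9/2*(-1/15)*13 = -110 + (3/10)*13 = -110 + 39/10 = -1061/10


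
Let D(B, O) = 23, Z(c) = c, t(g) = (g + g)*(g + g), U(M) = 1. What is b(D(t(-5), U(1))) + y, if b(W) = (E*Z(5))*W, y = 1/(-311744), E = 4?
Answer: 143402239/311744 ≈ 460.00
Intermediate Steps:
t(g) = 4*g**2 (t(g) = (2*g)*(2*g) = 4*g**2)
y = -1/311744 ≈ -3.2078e-6
b(W) = 20*W (b(W) = (4*5)*W = 20*W)
b(D(t(-5), U(1))) + y = 20*23 - 1/311744 = 460 - 1/311744 = 143402239/311744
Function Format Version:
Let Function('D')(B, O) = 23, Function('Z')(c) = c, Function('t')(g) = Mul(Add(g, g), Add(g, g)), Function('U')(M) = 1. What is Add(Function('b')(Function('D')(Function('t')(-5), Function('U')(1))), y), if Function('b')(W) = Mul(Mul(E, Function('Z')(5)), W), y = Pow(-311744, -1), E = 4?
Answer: Rational(143402239, 311744) ≈ 460.00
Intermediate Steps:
Function('t')(g) = Mul(4, Pow(g, 2)) (Function('t')(g) = Mul(Mul(2, g), Mul(2, g)) = Mul(4, Pow(g, 2)))
y = Rational(-1, 311744) ≈ -3.2078e-6
Function('b')(W) = Mul(20, W) (Function('b')(W) = Mul(Mul(4, 5), W) = Mul(20, W))
Add(Function('b')(Function('D')(Function('t')(-5), Function('U')(1))), y) = Add(Mul(20, 23), Rational(-1, 311744)) = Add(460, Rational(-1, 311744)) = Rational(143402239, 311744)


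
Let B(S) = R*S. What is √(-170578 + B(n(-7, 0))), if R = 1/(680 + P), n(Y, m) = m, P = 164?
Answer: I*√170578 ≈ 413.01*I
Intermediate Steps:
R = 1/844 (R = 1/(680 + 164) = 1/844 ≈ 0.0011848)
B(S) = S/844
√(-170578 + B(n(-7, 0))) = √(-170578 + (1/844)*0) = √(-170578 + 0) = √(-170578) = I*√170578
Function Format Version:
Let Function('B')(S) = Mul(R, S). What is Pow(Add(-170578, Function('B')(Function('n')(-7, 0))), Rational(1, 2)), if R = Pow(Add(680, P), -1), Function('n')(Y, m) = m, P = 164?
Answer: Mul(I, Pow(170578, Rational(1, 2))) ≈ Mul(413.01, I)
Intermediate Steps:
R = Rational(1, 844) (R = Pow(Add(680, 164), -1) = Pow(844, -1) = Rational(1, 844) ≈ 0.0011848)
Function('B')(S) = Mul(Rational(1, 844), S)
Pow(Add(-170578, Function('B')(Function('n')(-7, 0))), Rational(1, 2)) = Pow(Add(-170578, Mul(Rational(1, 844), 0)), Rational(1, 2)) = Pow(Add(-170578, 0), Rational(1, 2)) = Pow(-170578, Rational(1, 2)) = Mul(I, Pow(170578, Rational(1, 2)))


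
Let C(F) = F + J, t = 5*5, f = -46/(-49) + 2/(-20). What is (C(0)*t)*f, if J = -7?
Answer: -2055/14 ≈ -146.79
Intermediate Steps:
f = 411/490 (f = -46*(-1/49) + 2*(-1/20) = 46/49 - ⅒ = 411/490 ≈ 0.83878)
t = 25
C(F) = -7 + F (C(F) = F - 7 = -7 + F)
(C(0)*t)*f = ((-7 + 0)*25)*(411/490) = -7*25*(411/490) = -175*411/490 = -2055/14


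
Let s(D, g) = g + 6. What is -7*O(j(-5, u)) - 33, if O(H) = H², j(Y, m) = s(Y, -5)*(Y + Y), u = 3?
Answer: -733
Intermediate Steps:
s(D, g) = 6 + g
j(Y, m) = 2*Y (j(Y, m) = (6 - 5)*(Y + Y) = 1*(2*Y) = 2*Y)
-7*O(j(-5, u)) - 33 = -7*(2*(-5))² - 33 = -7*(-10)² - 33 = -7*100 - 33 = -700 - 33 = -733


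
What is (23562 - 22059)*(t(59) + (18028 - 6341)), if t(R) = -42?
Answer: 17502435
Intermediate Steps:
(23562 - 22059)*(t(59) + (18028 - 6341)) = (23562 - 22059)*(-42 + (18028 - 6341)) = 1503*(-42 + 11687) = 1503*11645 = 17502435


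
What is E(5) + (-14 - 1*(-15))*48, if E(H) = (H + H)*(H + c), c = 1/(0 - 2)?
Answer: 93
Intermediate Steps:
c = -½ (c = 1/(-2) = -½ ≈ -0.50000)
E(H) = 2*H*(-½ + H) (E(H) = (H + H)*(H - ½) = (2*H)*(-½ + H) = 2*H*(-½ + H))
E(5) + (-14 - 1*(-15))*48 = 5*(-1 + 2*5) + (-14 - 1*(-15))*48 = 5*(-1 + 10) + (-14 + 15)*48 = 5*9 + 1*48 = 45 + 48 = 93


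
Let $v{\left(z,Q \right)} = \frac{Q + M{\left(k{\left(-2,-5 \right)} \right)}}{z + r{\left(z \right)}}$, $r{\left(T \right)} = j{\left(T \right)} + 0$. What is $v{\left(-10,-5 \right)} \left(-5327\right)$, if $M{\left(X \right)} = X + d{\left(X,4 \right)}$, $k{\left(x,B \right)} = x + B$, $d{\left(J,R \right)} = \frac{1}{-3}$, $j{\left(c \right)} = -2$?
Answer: $- \frac{197099}{36} \approx -5475.0$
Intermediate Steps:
$d{\left(J,R \right)} = - \frac{1}{3}$
$k{\left(x,B \right)} = B + x$
$r{\left(T \right)} = -2$ ($r{\left(T \right)} = -2 + 0 = -2$)
$M{\left(X \right)} = - \frac{1}{3} + X$ ($M{\left(X \right)} = X - \frac{1}{3} = - \frac{1}{3} + X$)
$v{\left(z,Q \right)} = \frac{- \frac{22}{3} + Q}{-2 + z}$ ($v{\left(z,Q \right)} = \frac{Q - \frac{22}{3}}{z - 2} = \frac{Q - \frac{22}{3}}{-2 + z} = \frac{- \frac{22}{3} + Q}{-2 + z}$)
$v{\left(-10,-5 \right)} \left(-5327\right) = \frac{- \frac{22}{3} - 5}{-2 - 10} \left(-5327\right) = \frac{1}{-12} \left(- \frac{37}{3}\right) \left(-5327\right) = \left(- \frac{1}{12}\right) \left(- \frac{37}{3}\right) \left(-5327\right) = \frac{37}{36} \left(-5327\right) = - \frac{197099}{36}$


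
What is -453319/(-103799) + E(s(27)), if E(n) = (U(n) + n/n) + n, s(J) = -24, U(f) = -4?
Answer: -2349254/103799 ≈ -22.633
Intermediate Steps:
E(n) = -3 + n (E(n) = (-4 + n/n) + n = (-4 + 1) + n = -3 + n)
-453319/(-103799) + E(s(27)) = -453319/(-103799) + (-3 - 24) = -453319*(-1/103799) - 27 = 453319/103799 - 27 = -2349254/103799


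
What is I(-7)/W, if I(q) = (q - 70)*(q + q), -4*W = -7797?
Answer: 4312/7797 ≈ 0.55303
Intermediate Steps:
W = 7797/4 (W = -¼*(-7797) = 7797/4 ≈ 1949.3)
I(q) = 2*q*(-70 + q) (I(q) = (-70 + q)*(2*q) = 2*q*(-70 + q))
I(-7)/W = (2*(-7)*(-70 - 7))/(7797/4) = (2*(-7)*(-77))*(4/7797) = 1078*(4/7797) = 4312/7797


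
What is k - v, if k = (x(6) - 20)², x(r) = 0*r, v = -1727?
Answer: 2127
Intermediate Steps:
x(r) = 0
k = 400 (k = (0 - 20)² = (-20)² = 400)
k - v = 400 - 1*(-1727) = 400 + 1727 = 2127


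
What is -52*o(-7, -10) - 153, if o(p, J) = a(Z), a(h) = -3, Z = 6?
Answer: 3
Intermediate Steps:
o(p, J) = -3
-52*o(-7, -10) - 153 = -52*(-3) - 153 = 156 - 153 = 3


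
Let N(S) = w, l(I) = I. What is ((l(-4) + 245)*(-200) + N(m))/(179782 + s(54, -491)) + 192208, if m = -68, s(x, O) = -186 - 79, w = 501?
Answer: 34504555837/179517 ≈ 1.9221e+5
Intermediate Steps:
s(x, O) = -265
N(S) = 501
((l(-4) + 245)*(-200) + N(m))/(179782 + s(54, -491)) + 192208 = ((-4 + 245)*(-200) + 501)/(179782 - 265) + 192208 = (241*(-200) + 501)/179517 + 192208 = (-48200 + 501)*(1/179517) + 192208 = -47699*1/179517 + 192208 = -47699/179517 + 192208 = 34504555837/179517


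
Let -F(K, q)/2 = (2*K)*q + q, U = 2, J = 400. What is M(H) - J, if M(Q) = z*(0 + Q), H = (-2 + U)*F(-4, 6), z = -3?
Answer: -400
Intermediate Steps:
F(K, q) = -2*q - 4*K*q (F(K, q) = -2*((2*K)*q + q) = -2*(2*K*q + q) = -2*(q + 2*K*q) = -2*q - 4*K*q)
H = 0 (H = (-2 + 2)*(-2*6*(1 + 2*(-4))) = 0*(-2*6*(1 - 8)) = 0*(-2*6*(-7)) = 0*84 = 0)
M(Q) = -3*Q (M(Q) = -3*(0 + Q) = -3*Q)
M(H) - J = -3*0 - 1*400 = 0 - 400 = -400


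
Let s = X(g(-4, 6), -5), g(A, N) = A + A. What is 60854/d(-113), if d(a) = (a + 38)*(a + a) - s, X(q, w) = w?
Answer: 60854/16955 ≈ 3.5891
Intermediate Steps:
g(A, N) = 2*A
s = -5
d(a) = 5 + 2*a*(38 + a) (d(a) = (a + 38)*(a + a) - 1*(-5) = (38 + a)*(2*a) + 5 = 2*a*(38 + a) + 5 = 5 + 2*a*(38 + a))
60854/d(-113) = 60854/(5 + 2*(-113)² + 76*(-113)) = 60854/(5 + 2*12769 - 8588) = 60854/(5 + 25538 - 8588) = 60854/16955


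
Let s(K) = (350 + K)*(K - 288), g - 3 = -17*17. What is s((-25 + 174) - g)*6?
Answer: 692370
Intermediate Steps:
g = -286 (g = 3 - 17*17 = 3 - 289 = -286)
s(K) = (-288 + K)*(350 + K) (s(K) = (350 + K)*(-288 + K) = (-288 + K)*(350 + K))
s((-25 + 174) - g)*6 = (-100800 + ((-25 + 174) - 1*(-286))² + 62*((-25 + 174) - 1*(-286)))*6 = (-100800 + (149 + 286)² + 62*(149 + 286))*6 = (-100800 + 435² + 62*435)*6 = (-100800 + 189225 + 26970)*6 = 115395*6 = 692370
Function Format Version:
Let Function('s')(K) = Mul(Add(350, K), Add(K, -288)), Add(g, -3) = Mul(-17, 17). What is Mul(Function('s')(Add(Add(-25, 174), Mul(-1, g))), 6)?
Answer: 692370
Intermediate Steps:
g = -286 (g = Add(3, Mul(-17, 17)) = Add(3, -289) = -286)
Function('s')(K) = Mul(Add(-288, K), Add(350, K)) (Function('s')(K) = Mul(Add(350, K), Add(-288, K)) = Mul(Add(-288, K), Add(350, K)))
Mul(Function('s')(Add(Add(-25, 174), Mul(-1, g))), 6) = Mul(Add(-100800, Pow(Add(Add(-25, 174), Mul(-1, -286)), 2), Mul(62, Add(Add(-25, 174), Mul(-1, -286)))), 6) = Mul(Add(-100800, Pow(Add(149, 286), 2), Mul(62, Add(149, 286))), 6) = Mul(Add(-100800, Pow(435, 2), Mul(62, 435)), 6) = Mul(Add(-100800, 189225, 26970), 6) = Mul(115395, 6) = 692370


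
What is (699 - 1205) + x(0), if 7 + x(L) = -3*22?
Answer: -579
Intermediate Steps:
x(L) = -73 (x(L) = -7 - 3*22 = -7 - 66 = -73)
(699 - 1205) + x(0) = (699 - 1205) - 73 = -506 - 73 = -579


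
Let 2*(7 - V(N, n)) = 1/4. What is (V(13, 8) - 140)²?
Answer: 1134225/64 ≈ 17722.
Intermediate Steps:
V(N, n) = 55/8 (V(N, n) = 7 - ½/4 = 7 - ½*¼ = 7 - ⅛ = 55/8)
(V(13, 8) - 140)² = (55/8 - 140)² = (-1065/8)² = 1134225/64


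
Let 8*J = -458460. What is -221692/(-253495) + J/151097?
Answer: 37939662823/76604668030 ≈ 0.49527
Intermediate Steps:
J = -114615/2 (J = (1/8)*(-458460) = -114615/2 ≈ -57308.)
-221692/(-253495) + J/151097 = -221692/(-253495) - 114615/2/151097 = -221692*(-1/253495) - 114615/2*1/151097 = 221692/253495 - 114615/302194 = 37939662823/76604668030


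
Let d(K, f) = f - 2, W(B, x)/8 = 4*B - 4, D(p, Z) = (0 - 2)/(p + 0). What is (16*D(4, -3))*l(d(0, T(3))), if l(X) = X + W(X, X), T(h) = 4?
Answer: -272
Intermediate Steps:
D(p, Z) = -2/p
W(B, x) = -32 + 32*B (W(B, x) = 8*(4*B - 4) = 8*(-4 + 4*B) = -32 + 32*B)
d(K, f) = -2 + f
l(X) = -32 + 33*X (l(X) = X + (-32 + 32*X) = -32 + 33*X)
(16*D(4, -3))*l(d(0, T(3))) = (16*(-2/4))*(-32 + 33*(-2 + 4)) = (16*(-2*1/4))*(-32 + 33*2) = (16*(-1/2))*(-32 + 66) = -8*34 = -272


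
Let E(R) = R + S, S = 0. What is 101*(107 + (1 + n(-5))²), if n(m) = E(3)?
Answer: 12423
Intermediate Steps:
E(R) = R (E(R) = R + 0 = R)
n(m) = 3
101*(107 + (1 + n(-5))²) = 101*(107 + (1 + 3)²) = 101*(107 + 4²) = 101*(107 + 16) = 101*123 = 12423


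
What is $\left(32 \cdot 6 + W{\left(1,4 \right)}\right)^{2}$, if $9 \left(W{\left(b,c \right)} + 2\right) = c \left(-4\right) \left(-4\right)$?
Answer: $\frac{3147076}{81} \approx 38853.0$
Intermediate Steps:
$W{\left(b,c \right)} = -2 + \frac{16 c}{9}$ ($W{\left(b,c \right)} = -2 + \frac{c \left(-4\right) \left(-4\right)}{9} = -2 + \frac{- 4 c \left(-4\right)}{9} = -2 + \frac{16 c}{9}$)
$\left(32 \cdot 6 + W{\left(1,4 \right)}\right)^{2} = \left(32 \cdot 6 + \left(-2 + \frac{16}{9} \cdot 4\right)\right)^{2} = \left(192 + \left(-2 + \frac{64}{9}\right)\right)^{2} = \left(192 + \frac{46}{9}\right)^{2} = \left(\frac{1774}{9}\right)^{2} = \frac{3147076}{81}$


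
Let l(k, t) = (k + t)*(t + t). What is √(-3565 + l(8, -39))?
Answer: I*√1147 ≈ 33.867*I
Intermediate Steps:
l(k, t) = 2*t*(k + t) (l(k, t) = (k + t)*(2*t) = 2*t*(k + t))
√(-3565 + l(8, -39)) = √(-3565 + 2*(-39)*(8 - 39)) = √(-3565 + 2*(-39)*(-31)) = √(-3565 + 2418) = √(-1147) = I*√1147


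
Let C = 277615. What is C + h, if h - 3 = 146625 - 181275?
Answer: 242968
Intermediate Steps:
h = -34647 (h = 3 + (146625 - 181275) = 3 - 34650 = -34647)
C + h = 277615 - 34647 = 242968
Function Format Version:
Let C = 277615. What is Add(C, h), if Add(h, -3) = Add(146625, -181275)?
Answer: 242968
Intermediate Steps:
h = -34647 (h = Add(3, Add(146625, -181275)) = Add(3, -34650) = -34647)
Add(C, h) = Add(277615, -34647) = 242968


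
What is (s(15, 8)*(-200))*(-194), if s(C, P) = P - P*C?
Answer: -4345600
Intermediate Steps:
s(C, P) = P - C*P
(s(15, 8)*(-200))*(-194) = ((8*(1 - 1*15))*(-200))*(-194) = ((8*(1 - 15))*(-200))*(-194) = ((8*(-14))*(-200))*(-194) = -112*(-200)*(-194) = 22400*(-194) = -4345600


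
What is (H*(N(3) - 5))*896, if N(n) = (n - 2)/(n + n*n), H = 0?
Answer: 0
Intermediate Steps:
N(n) = (-2 + n)/(n + n²)
(H*(N(3) - 5))*896 = (0*((-2 + 3)/(3*(1 + 3)) - 5))*896 = (0*((⅓)*1/4 - 5))*896 = (0*((⅓)*(¼)*1 - 5))*896 = (0*(1/12 - 5))*896 = (0*(-59/12))*896 = 0*896 = 0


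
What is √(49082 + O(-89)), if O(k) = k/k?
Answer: √49083 ≈ 221.55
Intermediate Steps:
O(k) = 1
√(49082 + O(-89)) = √(49082 + 1) = √49083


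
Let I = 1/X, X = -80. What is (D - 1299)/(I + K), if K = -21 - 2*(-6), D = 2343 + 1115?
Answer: -172720/721 ≈ -239.56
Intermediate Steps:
D = 3458
I = -1/80 (I = 1/(-80) = -1/80 ≈ -0.012500)
K = -9 (K = -21 + 12 = -9)
(D - 1299)/(I + K) = (3458 - 1299)/(-1/80 - 9) = 2159/(-721/80) = 2159*(-80/721) = -172720/721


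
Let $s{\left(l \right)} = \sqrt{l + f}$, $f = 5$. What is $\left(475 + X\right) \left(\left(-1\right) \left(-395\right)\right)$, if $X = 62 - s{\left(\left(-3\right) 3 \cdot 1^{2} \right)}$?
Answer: $212115 - 790 i \approx 2.1212 \cdot 10^{5} - 790.0 i$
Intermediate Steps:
$s{\left(l \right)} = \sqrt{5 + l}$ ($s{\left(l \right)} = \sqrt{l + 5} = \sqrt{5 + l}$)
$X = 62 - 2 i$ ($X = 62 - \sqrt{5 + \left(-3\right) 3 \cdot 1^{2}} = 62 - \sqrt{5 - 9} = 62 - \sqrt{-4} = 62 - 2 i \approx 62.0 - 2.0 i$)
$\left(475 + X\right) \left(\left(-1\right) \left(-395\right)\right) = \left(475 + \left(62 - 2 i\right)\right) \left(\left(-1\right) \left(-395\right)\right) = \left(537 - 2 i\right) 395 = 212115 - 790 i$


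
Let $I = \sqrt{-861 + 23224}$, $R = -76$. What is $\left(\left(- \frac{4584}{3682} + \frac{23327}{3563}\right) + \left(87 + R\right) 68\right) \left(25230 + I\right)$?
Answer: $\frac{17809755701550}{937069} + \frac{705895985 \sqrt{22363}}{937069} \approx 1.9118 \cdot 10^{7}$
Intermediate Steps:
$I = \sqrt{22363} \approx 149.54$
$\left(\left(- \frac{4584}{3682} + \frac{23327}{3563}\right) + \left(87 + R\right) 68\right) \left(25230 + I\right) = \left(\left(- \frac{4584}{3682} + \frac{23327}{3563}\right) + \left(87 - 76\right) 68\right) \left(25230 + \sqrt{22363}\right) = \left(\left(\left(-4584\right) \frac{1}{3682} + 23327 \cdot \frac{1}{3563}\right) + 11 \cdot 68\right) \left(25230 + \sqrt{22363}\right) = \left(\left(- \frac{2292}{1841} + \frac{23327}{3563}\right) + 748\right) \left(25230 + \sqrt{22363}\right) = \left(\frac{4968373}{937069} + 748\right) \left(25230 + \sqrt{22363}\right) = \frac{705895985 \left(25230 + \sqrt{22363}\right)}{937069} = \frac{17809755701550}{937069} + \frac{705895985 \sqrt{22363}}{937069}$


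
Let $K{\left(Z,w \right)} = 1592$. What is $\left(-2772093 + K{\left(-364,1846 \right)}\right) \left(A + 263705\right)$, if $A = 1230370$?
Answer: $-4139336281575$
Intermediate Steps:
$\left(-2772093 + K{\left(-364,1846 \right)}\right) \left(A + 263705\right) = \left(-2772093 + 1592\right) \left(1230370 + 263705\right) = \left(-2770501\right) 1494075 = -4139336281575$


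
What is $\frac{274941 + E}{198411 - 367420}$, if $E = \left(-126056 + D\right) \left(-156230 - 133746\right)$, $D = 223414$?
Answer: $\frac{28231208467}{169009} \approx 1.6704 \cdot 10^{5}$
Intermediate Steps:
$E = -28231483408$ ($E = \left(-126056 + 223414\right) \left(-156230 - 133746\right) = 97358 \left(-289976\right) = -28231483408$)
$\frac{274941 + E}{198411 - 367420} = \frac{274941 - 28231483408}{198411 - 367420} = - \frac{28231208467}{-169009} = \left(-28231208467\right) \left(- \frac{1}{169009}\right) = \frac{28231208467}{169009}$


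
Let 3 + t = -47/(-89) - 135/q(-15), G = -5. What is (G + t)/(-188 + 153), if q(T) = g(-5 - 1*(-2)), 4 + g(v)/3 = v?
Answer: 130/4361 ≈ 0.029810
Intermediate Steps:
g(v) = -12 + 3*v
q(T) = -21 (q(T) = -12 + 3*(-5 - 1*(-2)) = -12 + 3*(-5 + 2) = -12 + 3*(-3) = -12 - 9 = -21)
t = 2465/623 (t = -3 + (-47/(-89) - 135/(-21)) = -3 + (-47*(-1/89) - 135*(-1/21)) = -3 + (47/89 + 45/7) = -3 + 4334/623 = 2465/623 ≈ 3.9567)
(G + t)/(-188 + 153) = (-5 + 2465/623)/(-188 + 153) = -650/623/(-35) = -650/623*(-1/35) = 130/4361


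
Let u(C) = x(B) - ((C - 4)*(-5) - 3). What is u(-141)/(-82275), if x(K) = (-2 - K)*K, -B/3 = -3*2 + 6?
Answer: 722/82275 ≈ 0.0087754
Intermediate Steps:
B = 0 (B = -3*(-3*2 + 6) = -3*(-6 + 6) = -3*0 = 0)
x(K) = K*(-2 - K)
u(C) = -17 + 5*C (u(C) = -1*0*(2 + 0) - ((C - 4)*(-5) - 3) = -1*0*2 - ((-4 + C)*(-5) - 3) = 0 - ((20 - 5*C) - 3) = 0 - (17 - 5*C) = 0 + (-17 + 5*C) = -17 + 5*C)
u(-141)/(-82275) = (-17 + 5*(-141))/(-82275) = (-17 - 705)*(-1/82275) = -722*(-1/82275) = 722/82275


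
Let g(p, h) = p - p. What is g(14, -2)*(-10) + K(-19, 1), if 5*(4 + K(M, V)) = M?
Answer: -39/5 ≈ -7.8000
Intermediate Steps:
g(p, h) = 0
K(M, V) = -4 + M/5
g(14, -2)*(-10) + K(-19, 1) = 0*(-10) + (-4 + (⅕)*(-19)) = 0 + (-4 - 19/5) = 0 - 39/5 = -39/5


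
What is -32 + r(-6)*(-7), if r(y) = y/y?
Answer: -39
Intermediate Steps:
r(y) = 1
-32 + r(-6)*(-7) = -32 + 1*(-7) = -32 - 7 = -39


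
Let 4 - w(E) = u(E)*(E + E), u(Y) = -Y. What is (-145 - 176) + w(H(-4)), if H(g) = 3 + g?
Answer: -315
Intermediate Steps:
w(E) = 4 + 2*E² (w(E) = 4 - (-E)*(E + E) = 4 - (-E)*2*E = 4 - (-2)*E² = 4 + 2*E²)
(-145 - 176) + w(H(-4)) = (-145 - 176) + (4 + 2*(3 - 4)²) = -321 + (4 + 2*(-1)²) = -321 + (4 + 2*1) = -321 + (4 + 2) = -321 + 6 = -315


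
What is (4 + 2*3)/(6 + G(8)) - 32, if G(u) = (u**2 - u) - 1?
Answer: -1942/61 ≈ -31.836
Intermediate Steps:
G(u) = -1 + u**2 - u
(4 + 2*3)/(6 + G(8)) - 32 = (4 + 2*3)/(6 + (-1 + 8**2 - 1*8)) - 32 = (4 + 6)/(6 + (-1 + 64 - 8)) - 32 = 10/(6 + 55) - 32 = 10/61 - 32 = -1942/61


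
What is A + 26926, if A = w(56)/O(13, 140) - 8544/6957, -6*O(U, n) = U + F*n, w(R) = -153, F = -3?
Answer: 25410359380/943833 ≈ 26923.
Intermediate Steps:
O(U, n) = n/2 - U/6 (O(U, n) = -(U - 3*n)/6 = n/2 - U/6)
A = -3287978/943833 (A = -153/((½)*140 - ⅙*13) - 8544/6957 = -153/(70 - 13/6) - 8544*1/6957 = -153/407/6 - 2848/2319 = -153*6/407 - 2848/2319 = -918/407 - 2848/2319 = -3287978/943833 ≈ -3.4836)
A + 26926 = -3287978/943833 + 26926 = 25410359380/943833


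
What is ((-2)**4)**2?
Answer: 256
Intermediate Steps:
((-2)**4)**2 = 16**2 = 256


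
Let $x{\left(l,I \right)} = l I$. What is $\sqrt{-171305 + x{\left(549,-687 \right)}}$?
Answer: $2 i \sqrt{137117} \approx 740.59 i$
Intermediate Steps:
$x{\left(l,I \right)} = I l$
$\sqrt{-171305 + x{\left(549,-687 \right)}} = \sqrt{-171305 - 377163} = \sqrt{-548468} = 2 i \sqrt{137117}$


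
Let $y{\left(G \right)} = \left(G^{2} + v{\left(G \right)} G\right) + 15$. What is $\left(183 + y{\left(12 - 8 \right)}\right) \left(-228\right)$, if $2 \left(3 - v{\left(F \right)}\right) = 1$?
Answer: $-51072$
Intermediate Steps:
$v{\left(F \right)} = \frac{5}{2}$ ($v{\left(F \right)} = 3 - \frac{1}{2} = \frac{5}{2}$)
$y{\left(G \right)} = 15 + G^{2} + \frac{5 G}{2}$ ($y{\left(G \right)} = \left(G^{2} + \frac{5 G}{2}\right) + 15 = 15 + G^{2} + \frac{5 G}{2}$)
$\left(183 + y{\left(12 - 8 \right)}\right) \left(-228\right) = \left(183 + \left(15 + \left(12 - 8\right)^{2} + \frac{5 \left(12 - 8\right)}{2}\right)\right) \left(-228\right) = \left(183 + \left(15 + 4^{2} + \frac{5}{2} \cdot 4\right)\right) \left(-228\right) = \left(183 + \left(15 + 16 + 10\right)\right) \left(-228\right) = \left(183 + 41\right) \left(-228\right) = 224 \left(-228\right) = -51072$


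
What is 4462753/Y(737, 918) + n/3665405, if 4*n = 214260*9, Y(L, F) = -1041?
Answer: -3271459061896/763137321 ≈ -4286.9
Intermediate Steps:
n = 482085 (n = (214260*9)/4 = (1/4)*1928340 = 482085)
4462753/Y(737, 918) + n/3665405 = 4462753/(-1041) + 482085/3665405 = 4462753*(-1/1041) + 482085*(1/3665405) = -4462753/1041 + 96417/733081 = -3271459061896/763137321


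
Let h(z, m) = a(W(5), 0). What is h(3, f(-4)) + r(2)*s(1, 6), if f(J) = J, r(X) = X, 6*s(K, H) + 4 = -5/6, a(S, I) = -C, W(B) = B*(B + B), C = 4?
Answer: -101/18 ≈ -5.6111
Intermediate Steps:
W(B) = 2*B² (W(B) = B*(2*B) = 2*B²)
a(S, I) = -4 (a(S, I) = -1*4 = -4)
s(K, H) = -29/36 (s(K, H) = -⅔ + (-5/6)/6 = -⅔ + (-5*⅙)/6 = -⅔ + (⅙)*(-⅚) = -⅔ - 5/36 = -29/36)
h(z, m) = -4
h(3, f(-4)) + r(2)*s(1, 6) = -4 + 2*(-29/36) = -4 - 29/18 = -101/18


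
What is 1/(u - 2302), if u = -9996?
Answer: -1/12298 ≈ -8.1314e-5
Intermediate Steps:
1/(u - 2302) = 1/(-9996 - 2302) = 1/(-12298) = -1/12298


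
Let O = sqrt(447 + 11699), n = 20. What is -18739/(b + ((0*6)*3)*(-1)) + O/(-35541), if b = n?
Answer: -18739/20 - sqrt(12146)/35541 ≈ -936.95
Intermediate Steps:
b = 20
O = sqrt(12146) ≈ 110.21
-18739/(b + ((0*6)*3)*(-1)) + O/(-35541) = -18739/(20 + ((0*6)*3)*(-1)) + sqrt(12146)/(-35541) = -18739/(20 + (0*3)*(-1)) + sqrt(12146)*(-1/35541) = -18739/(20 + 0*(-1)) - sqrt(12146)/35541 = -18739/(20 + 0) - sqrt(12146)/35541 = -18739/20 - sqrt(12146)/35541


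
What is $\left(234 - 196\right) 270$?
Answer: $10260$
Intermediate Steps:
$\left(234 - 196\right) 270 = 38 \cdot 270 = 10260$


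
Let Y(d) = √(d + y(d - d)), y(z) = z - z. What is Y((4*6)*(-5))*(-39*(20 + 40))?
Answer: -4680*I*√30 ≈ -25633.0*I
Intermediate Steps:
y(z) = 0
Y(d) = √d (Y(d) = √(d + 0) = √d)
Y((4*6)*(-5))*(-39*(20 + 40)) = √((4*6)*(-5))*(-39*(20 + 40)) = √(24*(-5))*(-39*60) = √(-120)*(-2340) = (2*I*√30)*(-2340) = -4680*I*√30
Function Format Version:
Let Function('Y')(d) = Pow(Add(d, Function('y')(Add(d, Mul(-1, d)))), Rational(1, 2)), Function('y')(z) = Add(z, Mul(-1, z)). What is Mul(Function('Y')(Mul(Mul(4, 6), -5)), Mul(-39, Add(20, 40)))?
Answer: Mul(-4680, I, Pow(30, Rational(1, 2))) ≈ Mul(-25633., I)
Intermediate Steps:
Function('y')(z) = 0
Function('Y')(d) = Pow(d, Rational(1, 2)) (Function('Y')(d) = Pow(Add(d, 0), Rational(1, 2)) = Pow(d, Rational(1, 2)))
Mul(Function('Y')(Mul(Mul(4, 6), -5)), Mul(-39, Add(20, 40))) = Mul(Pow(Mul(Mul(4, 6), -5), Rational(1, 2)), Mul(-39, Add(20, 40))) = Mul(Pow(Mul(24, -5), Rational(1, 2)), Mul(-39, 60)) = Mul(Pow(-120, Rational(1, 2)), -2340) = Mul(Mul(2, I, Pow(30, Rational(1, 2))), -2340) = Mul(-4680, I, Pow(30, Rational(1, 2)))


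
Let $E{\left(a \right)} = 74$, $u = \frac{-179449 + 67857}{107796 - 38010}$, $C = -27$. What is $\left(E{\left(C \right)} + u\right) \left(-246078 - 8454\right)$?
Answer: $- \frac{214340209384}{11631} \approx -1.8428 \cdot 10^{7}$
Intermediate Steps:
$u = - \frac{55796}{34893}$ ($u = - \frac{111592}{69786} = \left(-111592\right) \frac{1}{69786} = - \frac{55796}{34893} \approx -1.5991$)
$\left(E{\left(C \right)} + u\right) \left(-246078 - 8454\right) = \left(74 - \frac{55796}{34893}\right) \left(-246078 - 8454\right) = \frac{2526286}{34893} \left(-254532\right) = - \frac{214340209384}{11631}$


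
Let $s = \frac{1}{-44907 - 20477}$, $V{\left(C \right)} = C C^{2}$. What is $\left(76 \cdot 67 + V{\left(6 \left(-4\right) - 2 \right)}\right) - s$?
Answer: $- \frac{816253855}{65384} \approx -12484.0$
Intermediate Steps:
$V{\left(C \right)} = C^{3}$
$s = - \frac{1}{65384}$ ($s = \frac{1}{-65384} = - \frac{1}{65384} \approx -1.5294 \cdot 10^{-5}$)
$\left(76 \cdot 67 + V{\left(6 \left(-4\right) - 2 \right)}\right) - s = \left(76 \cdot 67 + \left(6 \left(-4\right) - 2\right)^{3}\right) - - \frac{1}{65384} = \left(5092 + \left(-24 - 2\right)^{3}\right) + \frac{1}{65384} = \left(5092 + \left(-26\right)^{3}\right) + \frac{1}{65384} = \left(5092 - 17576\right) + \frac{1}{65384} = -12484 + \frac{1}{65384} = - \frac{816253855}{65384}$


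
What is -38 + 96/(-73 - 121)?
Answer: -3734/97 ≈ -38.495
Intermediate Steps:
-38 + 96/(-73 - 121) = -38 + 96/(-194) = -38 - 1/194*96 = -38 - 48/97 = -3734/97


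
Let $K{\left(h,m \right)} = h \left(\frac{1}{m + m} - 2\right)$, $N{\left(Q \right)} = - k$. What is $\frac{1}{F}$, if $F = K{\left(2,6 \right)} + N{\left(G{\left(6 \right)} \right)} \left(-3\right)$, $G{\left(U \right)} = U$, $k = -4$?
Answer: $- \frac{6}{95} \approx -0.063158$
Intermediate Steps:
$N{\left(Q \right)} = 4$ ($N{\left(Q \right)} = \left(-1\right) \left(-4\right) = 4$)
$K{\left(h,m \right)} = h \left(-2 + \frac{1}{2 m}\right)$ ($K{\left(h,m \right)} = h \left(\frac{1}{2 m} - 2\right) = h \left(-2 + \frac{1}{2 m}\right)$)
$F = - \frac{95}{6}$ ($F = \left(\left(-2\right) 2 + \frac{1}{2} \cdot 2 \cdot \frac{1}{6}\right) + 4 \left(-3\right) = \left(-4 + \frac{1}{2} \cdot 2 \cdot \frac{1}{6}\right) - 12 = \left(-4 + \frac{1}{6}\right) - 12 = - \frac{23}{6} - 12 = - \frac{95}{6} \approx -15.833$)
$\frac{1}{F} = \frac{1}{- \frac{95}{6}} = - \frac{6}{95}$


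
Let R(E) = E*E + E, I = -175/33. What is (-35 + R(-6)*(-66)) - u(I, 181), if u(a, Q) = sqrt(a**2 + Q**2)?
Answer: -2015 - sqrt(35707354)/33 ≈ -2196.1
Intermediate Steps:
I = -175/33 (I = -175*1/33 = -175/33 ≈ -5.3030)
R(E) = E + E**2 (R(E) = E**2 + E = E + E**2)
u(a, Q) = sqrt(Q**2 + a**2)
(-35 + R(-6)*(-66)) - u(I, 181) = (-35 - 6*(1 - 6)*(-66)) - sqrt(181**2 + (-175/33)**2) = (-35 - 6*(-5)*(-66)) - sqrt(32761 + 30625/1089) = (-35 + 30*(-66)) - sqrt(35707354/1089) = (-35 - 1980) - sqrt(35707354)/33 = -2015 - sqrt(35707354)/33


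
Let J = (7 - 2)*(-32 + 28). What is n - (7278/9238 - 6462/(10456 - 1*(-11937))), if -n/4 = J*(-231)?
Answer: -1911498414309/103433267 ≈ -18481.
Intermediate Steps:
J = -20 (J = 5*(-4) = -20)
n = -18480 (n = -(-80)*(-231) = -4*4620 = -18480)
n - (7278/9238 - 6462/(10456 - 1*(-11937))) = -18480 - (7278/9238 - 6462/(10456 - 1*(-11937))) = -18480 - (7278*(1/9238) - 6462/(10456 + 11937)) = -18480 - (3639/4619 - 6462/22393) = -18480 - 1*51640149/103433267 = -18480 - 51640149/103433267 = -1911498414309/103433267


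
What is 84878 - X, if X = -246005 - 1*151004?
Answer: 481887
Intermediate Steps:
X = -397009 (X = -246005 - 151004 = -397009)
84878 - X = 84878 - 1*(-397009) = 84878 + 397009 = 481887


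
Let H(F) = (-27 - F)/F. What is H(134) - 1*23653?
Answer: -3169663/134 ≈ -23654.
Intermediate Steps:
H(F) = (-27 - F)/F
H(134) - 1*23653 = (-27 - 1*134)/134 - 1*23653 = (-27 - 134)/134 - 23653 = (1/134)*(-161) - 23653 = -161/134 - 23653 = -3169663/134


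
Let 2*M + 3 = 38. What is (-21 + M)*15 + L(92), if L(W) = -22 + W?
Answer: 35/2 ≈ 17.500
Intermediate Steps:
M = 35/2 (M = -3/2 + (½)*38 = -3/2 + 19 = 35/2 ≈ 17.500)
(-21 + M)*15 + L(92) = (-21 + 35/2)*15 + (-22 + 92) = -7/2*15 + 70 = -105/2 + 70 = 35/2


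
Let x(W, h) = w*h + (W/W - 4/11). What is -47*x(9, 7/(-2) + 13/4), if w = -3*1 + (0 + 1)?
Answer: -1175/22 ≈ -53.409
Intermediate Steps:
w = -2 (w = -3 + 1 = -2)
x(W, h) = 7/11 - 2*h (x(W, h) = -2*h + (W/W - 4/11) = -2*h + (1 - 4*1/11) = -2*h + (1 - 4/11) = -2*h + 7/11 = 7/11 - 2*h)
-47*x(9, 7/(-2) + 13/4) = -47*(7/11 - 2*(7/(-2) + 13/4)) = -47*(7/11 - 2*(7*(-½) + 13*(¼))) = -47*(7/11 - 2*(-7/2 + 13/4)) = -47*(7/11 - 2*(-¼)) = -47*(7/11 + ½) = -47*25/22 = -1175/22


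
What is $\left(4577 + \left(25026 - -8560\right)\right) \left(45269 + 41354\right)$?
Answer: $3305793549$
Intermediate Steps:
$\left(4577 + \left(25026 - -8560\right)\right) \left(45269 + 41354\right) = \left(4577 + \left(25026 + 8560\right)\right) 86623 = \left(4577 + 33586\right) 86623 = 38163 \cdot 86623 = 3305793549$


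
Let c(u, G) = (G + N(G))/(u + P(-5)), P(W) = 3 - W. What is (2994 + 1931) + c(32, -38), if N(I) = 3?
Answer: 39393/8 ≈ 4924.1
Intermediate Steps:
c(u, G) = (3 + G)/(8 + u) (c(u, G) = (G + 3)/(u + (3 - 1*(-5))) = (3 + G)/(u + (3 + 5)) = (3 + G)/(u + 8) = (3 + G)/(8 + u))
(2994 + 1931) + c(32, -38) = (2994 + 1931) + (3 - 38)/(8 + 32) = 4925 - 35/40 = 4925 + (1/40)*(-35) = 4925 - 7/8 = 39393/8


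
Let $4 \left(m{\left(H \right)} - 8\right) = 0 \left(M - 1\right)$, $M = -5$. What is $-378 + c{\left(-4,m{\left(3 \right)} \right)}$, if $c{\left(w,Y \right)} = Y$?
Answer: $-370$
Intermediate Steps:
$m{\left(H \right)} = 8$ ($m{\left(H \right)} = 8 + \frac{0 \left(-5 - 1\right)}{4} = 8 + \frac{0 \left(-6\right)}{4} = 8 + \frac{1}{4} \cdot 0 = 8 + 0 = 8$)
$-378 + c{\left(-4,m{\left(3 \right)} \right)} = -378 + 8 = -370$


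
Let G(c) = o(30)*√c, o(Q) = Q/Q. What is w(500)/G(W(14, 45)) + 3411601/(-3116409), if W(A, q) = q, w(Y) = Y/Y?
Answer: -3411601/3116409 + √5/15 ≈ -0.94565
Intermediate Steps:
w(Y) = 1
o(Q) = 1
G(c) = √c (G(c) = 1*√c = √c)
w(500)/G(W(14, 45)) + 3411601/(-3116409) = 1/√45 + 3411601/(-3116409) = 1/(3*√5) + 3411601*(-1/3116409) = 1*(√5/15) - 3411601/3116409 = √5/15 - 3411601/3116409 = -3411601/3116409 + √5/15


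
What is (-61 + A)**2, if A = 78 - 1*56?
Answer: 1521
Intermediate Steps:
A = 22 (A = 78 - 56 = 22)
(-61 + A)**2 = (-61 + 22)**2 = (-39)**2 = 1521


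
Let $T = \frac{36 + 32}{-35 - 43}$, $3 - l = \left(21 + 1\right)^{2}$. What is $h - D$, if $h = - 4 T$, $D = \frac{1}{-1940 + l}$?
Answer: $\frac{109765}{31473} \approx 3.4876$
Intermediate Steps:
$l = -481$ ($l = 3 - \left(21 + 1\right)^{2} = 3 - 22^{2} = 3 - 484 = -481$)
$T = - \frac{34}{39}$ ($T = \frac{68}{-78} = 68 \left(- \frac{1}{78}\right) = - \frac{34}{39} \approx -0.87179$)
$D = - \frac{1}{2421}$ ($D = \frac{1}{-1940 - 481} = \frac{1}{-2421} = - \frac{1}{2421} \approx -0.00041305$)
$h = \frac{136}{39}$ ($h = \left(-4\right) \left(- \frac{34}{39}\right) = \frac{136}{39} \approx 3.4872$)
$h - D = \frac{136}{39} - - \frac{1}{2421} = \frac{136}{39} + \frac{1}{2421} = \frac{109765}{31473}$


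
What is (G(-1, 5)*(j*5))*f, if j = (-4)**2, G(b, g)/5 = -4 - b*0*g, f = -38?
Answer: 60800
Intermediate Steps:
G(b, g) = -20 (G(b, g) = 5*(-4 - b*0*g) = 5*(-4 - 0*g) = 5*(-4 - 1*0) = 5*(-4 + 0) = 5*(-4) = -20)
j = 16
(G(-1, 5)*(j*5))*f = -320*5*(-38) = -20*80*(-38) = -1600*(-38) = 60800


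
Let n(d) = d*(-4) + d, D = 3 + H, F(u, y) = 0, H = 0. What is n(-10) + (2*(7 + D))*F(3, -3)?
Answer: 30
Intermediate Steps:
D = 3 (D = 3 + 0 = 3)
n(d) = -3*d (n(d) = -4*d + d = -3*d)
n(-10) + (2*(7 + D))*F(3, -3) = -3*(-10) + (2*(7 + 3))*0 = 30 + (2*10)*0 = 30 + 20*0 = 30 + 0 = 30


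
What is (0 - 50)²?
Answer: 2500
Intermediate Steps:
(0 - 50)² = (-50)² = 2500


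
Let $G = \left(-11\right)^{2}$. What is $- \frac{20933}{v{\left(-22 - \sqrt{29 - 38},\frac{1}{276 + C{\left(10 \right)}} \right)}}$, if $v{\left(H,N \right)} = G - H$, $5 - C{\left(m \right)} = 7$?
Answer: $- \frac{2993419}{20458} + \frac{62799 i}{20458} \approx -146.32 + 3.0697 i$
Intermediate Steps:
$G = 121$
$C{\left(m \right)} = -2$ ($C{\left(m \right)} = 5 - 7 = -2$)
$v{\left(H,N \right)} = 121 - H$
$- \frac{20933}{v{\left(-22 - \sqrt{29 - 38},\frac{1}{276 + C{\left(10 \right)}} \right)}} = - \frac{20933}{121 - \left(-22 - \sqrt{29 - 38}\right)} = - \frac{20933}{121 - \left(-22 - \sqrt{-9}\right)} = - \frac{20933}{121 - \left(-22 - 3 i\right)} = - \frac{20933}{121 + \left(22 + 3 i\right)} = - \frac{20933}{143 + 3 i} = - 20933 \frac{143 - 3 i}{20458} = - \frac{20933 \left(143 - 3 i\right)}{20458}$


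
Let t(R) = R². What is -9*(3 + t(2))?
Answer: -63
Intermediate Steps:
-9*(3 + t(2)) = -9*(3 + 2²) = -9*(3 + 4) = -9*7 = -63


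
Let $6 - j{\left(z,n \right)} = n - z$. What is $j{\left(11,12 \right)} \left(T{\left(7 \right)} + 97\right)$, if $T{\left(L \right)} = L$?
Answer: $520$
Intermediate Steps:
$j{\left(z,n \right)} = 6 + z - n$ ($j{\left(z,n \right)} = 6 - \left(n - z\right) = 6 + z - n$)
$j{\left(11,12 \right)} \left(T{\left(7 \right)} + 97\right) = \left(6 + 11 - 12\right) \left(7 + 97\right) = \left(6 + 11 - 12\right) 104 = 5 \cdot 104 = 520$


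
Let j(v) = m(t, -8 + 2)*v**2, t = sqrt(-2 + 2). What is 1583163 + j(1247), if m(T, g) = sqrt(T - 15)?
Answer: 1583163 + 1555009*I*sqrt(15) ≈ 1.5832e+6 + 6.0225e+6*I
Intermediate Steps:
t = 0 (t = sqrt(0) = 0)
m(T, g) = sqrt(-15 + T)
j(v) = I*sqrt(15)*v**2 (j(v) = sqrt(-15 + 0)*v**2 = sqrt(-15)*v**2 = (I*sqrt(15))*v**2 = I*sqrt(15)*v**2)
1583163 + j(1247) = 1583163 + I*sqrt(15)*1247**2 = 1583163 + I*sqrt(15)*1555009 = 1583163 + 1555009*I*sqrt(15)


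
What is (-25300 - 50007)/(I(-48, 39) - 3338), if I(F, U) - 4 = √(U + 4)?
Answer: 251073538/11115513 + 75307*√43/11115513 ≈ 22.632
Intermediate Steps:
I(F, U) = 4 + √(4 + U) (I(F, U) = 4 + √(U + 4) = 4 + √(4 + U))
(-25300 - 50007)/(I(-48, 39) - 3338) = (-25300 - 50007)/((4 + √(4 + 39)) - 3338) = -75307/((4 + √43) - 3338) = -75307/(-3334 + √43)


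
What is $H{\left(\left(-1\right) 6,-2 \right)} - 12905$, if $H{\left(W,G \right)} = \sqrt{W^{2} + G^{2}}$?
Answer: $-12905 + 2 \sqrt{10} \approx -12899.0$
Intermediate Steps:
$H{\left(W,G \right)} = \sqrt{G^{2} + W^{2}}$
$H{\left(\left(-1\right) 6,-2 \right)} - 12905 = \sqrt{\left(-2\right)^{2} + \left(\left(-1\right) 6\right)^{2}} - 12905 = \sqrt{4 + \left(-6\right)^{2}} - 12905 = \sqrt{4 + 36} - 12905 = \sqrt{40} - 12905 = 2 \sqrt{10} - 12905 = -12905 + 2 \sqrt{10}$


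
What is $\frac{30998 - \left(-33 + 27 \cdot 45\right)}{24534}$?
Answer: $\frac{14908}{12267} \approx 1.2153$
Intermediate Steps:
$\frac{30998 - \left(-33 + 27 \cdot 45\right)}{24534} = \left(30998 - \left(-33 + 1215\right)\right) \frac{1}{24534} = \left(30998 - 1182\right) \frac{1}{24534} = 29816 \cdot \frac{1}{24534} = \frac{14908}{12267}$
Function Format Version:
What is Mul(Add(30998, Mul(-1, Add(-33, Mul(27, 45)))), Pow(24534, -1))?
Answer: Rational(14908, 12267) ≈ 1.2153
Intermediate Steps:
Mul(Add(30998, Mul(-1, Add(-33, Mul(27, 45)))), Pow(24534, -1)) = Mul(Add(30998, Mul(-1, Add(-33, 1215))), Rational(1, 24534)) = Mul(Add(30998, Mul(-1, 1182)), Rational(1, 24534)) = Mul(Add(30998, -1182), Rational(1, 24534)) = Mul(29816, Rational(1, 24534)) = Rational(14908, 12267)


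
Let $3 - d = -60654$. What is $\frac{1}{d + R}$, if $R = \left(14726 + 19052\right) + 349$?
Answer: $\frac{1}{94784} \approx 1.055 \cdot 10^{-5}$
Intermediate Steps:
$d = 60657$ ($d = 3 - -60654 = 3 + 60654 = 60657$)
$R = 34127$ ($R = 33778 + 349 = 34127$)
$\frac{1}{d + R} = \frac{1}{60657 + 34127} = \frac{1}{94784}$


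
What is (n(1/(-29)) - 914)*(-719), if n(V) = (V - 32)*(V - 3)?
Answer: 493896918/841 ≈ 5.8727e+5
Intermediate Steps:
n(V) = (-32 + V)*(-3 + V)
(n(1/(-29)) - 914)*(-719) = ((96 + (1/(-29))² - 35/(-29)) - 914)*(-719) = ((96 + (-1/29)² - 35*(-1/29)) - 914)*(-719) = ((96 + 1/841 + 35/29) - 914)*(-719) = (81752/841 - 914)*(-719) = -686922/841*(-719) = 493896918/841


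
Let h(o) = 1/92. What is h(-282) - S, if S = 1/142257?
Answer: 142165/13087644 ≈ 0.010863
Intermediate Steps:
h(o) = 1/92
S = 1/142257 ≈ 7.0295e-6
h(-282) - S = 1/92 - 1*1/142257 = 1/92 - 1/142257 = 142165/13087644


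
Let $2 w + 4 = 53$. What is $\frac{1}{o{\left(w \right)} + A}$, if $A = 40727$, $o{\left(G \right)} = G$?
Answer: $\frac{2}{81503} \approx 2.4539 \cdot 10^{-5}$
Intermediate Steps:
$w = \frac{49}{2}$ ($w = -2 + \frac{1}{2} \cdot 53 = -2 + \frac{53}{2} = \frac{49}{2} \approx 24.5$)
$\frac{1}{o{\left(w \right)} + A} = \frac{1}{\frac{49}{2} + 40727} = \frac{1}{\frac{81503}{2}} = \frac{2}{81503}$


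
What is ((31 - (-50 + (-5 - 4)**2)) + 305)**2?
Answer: 93025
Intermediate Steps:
((31 - (-50 + (-5 - 4)**2)) + 305)**2 = ((31 - (-50 + (-9)**2)) + 305)**2 = ((31 - (-50 + 81)) + 305)**2 = ((31 - 1*31) + 305)**2 = ((31 - 31) + 305)**2 = (0 + 305)**2 = 305**2 = 93025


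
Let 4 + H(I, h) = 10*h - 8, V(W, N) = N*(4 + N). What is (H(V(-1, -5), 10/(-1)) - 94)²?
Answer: 42436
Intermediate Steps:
H(I, h) = -12 + 10*h (H(I, h) = -4 + (10*h - 8) = -4 + (-8 + 10*h) = -12 + 10*h)
(H(V(-1, -5), 10/(-1)) - 94)² = ((-12 + 10*(10/(-1))) - 94)² = ((-12 + 10*(10*(-1))) - 94)² = ((-12 + 10*(-10)) - 94)² = ((-12 - 100) - 94)² = (-112 - 94)² = (-206)² = 42436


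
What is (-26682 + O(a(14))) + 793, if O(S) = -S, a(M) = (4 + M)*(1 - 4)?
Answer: -25835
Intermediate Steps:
a(M) = -12 - 3*M (a(M) = (4 + M)*(-3) = -12 - 3*M)
(-26682 + O(a(14))) + 793 = (-26682 - (-12 - 3*14)) + 793 = (-26682 - (-12 - 42)) + 793 = (-26682 - 1*(-54)) + 793 = (-26682 + 54) + 793 = -26628 + 793 = -25835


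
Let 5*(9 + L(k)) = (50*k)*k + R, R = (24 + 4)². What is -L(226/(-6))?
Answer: -645101/45 ≈ -14336.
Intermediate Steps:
R = 784 (R = 28² = 784)
L(k) = 739/5 + 10*k² (L(k) = -9 + ((50*k)*k + 784)/5 = -9 + (50*k² + 784)/5 = -9 + (784 + 50*k²)/5 = -9 + (784/5 + 10*k²) = 739/5 + 10*k²)
-L(226/(-6)) = -(739/5 + 10*(226/(-6))²) = -(739/5 + 10*(226*(-⅙))²) = -(739/5 + 10*(-113/3)²) = -(739/5 + 10*(12769/9)) = -(739/5 + 127690/9) = -1*645101/45 = -645101/45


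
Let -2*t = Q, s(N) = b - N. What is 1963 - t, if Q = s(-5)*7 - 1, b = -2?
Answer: 1973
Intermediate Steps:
s(N) = -2 - N
Q = 20 (Q = (-2 - 1*(-5))*7 - 1 = (-2 + 5)*7 - 1 = 3*7 - 1 = 21 - 1 = 20)
t = -10 (t = -1/2*20 = -10)
1963 - t = 1963 - 1*(-10) = 1963 + 10 = 1973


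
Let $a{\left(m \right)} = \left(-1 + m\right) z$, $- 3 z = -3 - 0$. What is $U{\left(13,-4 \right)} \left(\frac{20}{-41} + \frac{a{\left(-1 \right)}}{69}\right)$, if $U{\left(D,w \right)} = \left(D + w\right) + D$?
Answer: $- \frac{32164}{2829} \approx -11.369$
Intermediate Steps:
$z = 1$ ($z = - \frac{-3 - 0}{3} = - \frac{-3 + 0}{3} = \left(- \frac{1}{3}\right) \left(-3\right) = 1$)
$a{\left(m \right)} = -1 + m$ ($a{\left(m \right)} = \left(-1 + m\right) 1 = -1 + m$)
$U{\left(D,w \right)} = w + 2 D$
$U{\left(13,-4 \right)} \left(\frac{20}{-41} + \frac{a{\left(-1 \right)}}{69}\right) = \left(-4 + 2 \cdot 13\right) \left(\frac{20}{-41} + \frac{-1 - 1}{69}\right) = \left(-4 + 26\right) \left(20 \left(- \frac{1}{41}\right) - \frac{2}{69}\right) = 22 \left(- \frac{20}{41} - \frac{2}{69}\right) = 22 \left(- \frac{1462}{2829}\right) = - \frac{32164}{2829}$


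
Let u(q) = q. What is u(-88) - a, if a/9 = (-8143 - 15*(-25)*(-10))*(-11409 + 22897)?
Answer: 1229640968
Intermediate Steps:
a = -1229641056 (a = 9*((-8143 - 15*(-25)*(-10))*(-11409 + 22897)) = 9*((-8143 + 375*(-10))*11488) = 9*((-8143 - 3750)*11488) = 9*(-11893*11488) = 9*(-136626784) = -1229641056)
u(-88) - a = -88 - 1*(-1229641056) = -88 + 1229641056 = 1229640968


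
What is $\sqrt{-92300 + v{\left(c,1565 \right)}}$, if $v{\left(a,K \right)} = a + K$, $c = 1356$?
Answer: $3 i \sqrt{9931} \approx 298.96 i$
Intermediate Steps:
$v{\left(a,K \right)} = K + a$
$\sqrt{-92300 + v{\left(c,1565 \right)}} = \sqrt{-92300 + \left(1565 + 1356\right)} = \sqrt{-92300 + 2921} = \sqrt{-89379} = 3 i \sqrt{9931}$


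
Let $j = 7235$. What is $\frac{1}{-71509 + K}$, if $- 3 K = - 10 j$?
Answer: $- \frac{3}{142177} \approx -2.11 \cdot 10^{-5}$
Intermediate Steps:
$K = \frac{72350}{3}$ ($K = - \frac{\left(-10\right) 7235}{3} = \left(- \frac{1}{3}\right) \left(-72350\right) = \frac{72350}{3} \approx 24117.0$)
$\frac{1}{-71509 + K} = \frac{1}{-71509 + \frac{72350}{3}} = \frac{1}{- \frac{142177}{3}} = - \frac{3}{142177}$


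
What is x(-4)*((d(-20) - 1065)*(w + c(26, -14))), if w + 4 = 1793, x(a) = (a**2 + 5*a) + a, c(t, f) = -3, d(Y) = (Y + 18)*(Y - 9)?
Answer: 14388016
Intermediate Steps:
d(Y) = (-9 + Y)*(18 + Y) (d(Y) = (18 + Y)*(-9 + Y) = (-9 + Y)*(18 + Y))
x(a) = a**2 + 6*a
w = 1789 (w = -4 + 1793 = 1789)
x(-4)*((d(-20) - 1065)*(w + c(26, -14))) = (-4*(6 - 4))*(((-162 + (-20)**2 + 9*(-20)) - 1065)*(1789 - 3)) = (-4*2)*(((-162 + 400 - 180) - 1065)*1786) = -8*(58 - 1065)*1786 = -(-8056)*1786 = -8*(-1798502) = 14388016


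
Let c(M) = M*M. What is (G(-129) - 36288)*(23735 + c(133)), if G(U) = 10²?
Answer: -1499051712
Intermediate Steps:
G(U) = 100
c(M) = M²
(G(-129) - 36288)*(23735 + c(133)) = (100 - 36288)*(23735 + 133²) = -36188*(23735 + 17689) = -36188*41424 = -1499051712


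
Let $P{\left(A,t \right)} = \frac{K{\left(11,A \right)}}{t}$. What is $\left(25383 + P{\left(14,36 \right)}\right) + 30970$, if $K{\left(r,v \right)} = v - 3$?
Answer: $\frac{2028719}{36} \approx 56353.0$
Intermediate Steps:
$K{\left(r,v \right)} = -3 + v$ ($K{\left(r,v \right)} = v - 3 = -3 + v$)
$P{\left(A,t \right)} = \frac{-3 + A}{t}$
$\left(25383 + P{\left(14,36 \right)}\right) + 30970 = \left(25383 + \frac{-3 + 14}{36}\right) + 30970 = \left(25383 + \frac{1}{36} \cdot 11\right) + 30970 = \left(25383 + \frac{11}{36}\right) + 30970 = \frac{913799}{36} + 30970 = \frac{2028719}{36}$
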